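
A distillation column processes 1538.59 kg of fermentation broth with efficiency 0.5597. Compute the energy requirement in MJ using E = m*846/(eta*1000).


E = m * 846 / (eta * 1000)
= 1538.59 * 846 / (0.5597 * 1000)
= 2325.6158 MJ

2325.6158 MJ


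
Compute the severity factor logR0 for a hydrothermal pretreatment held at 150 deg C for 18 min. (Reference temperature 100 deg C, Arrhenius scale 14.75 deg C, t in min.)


logR0 = log10(t * exp((T - 100) / 14.75))
= log10(18 * exp((150 - 100) / 14.75))
= 2.7275

2.7275


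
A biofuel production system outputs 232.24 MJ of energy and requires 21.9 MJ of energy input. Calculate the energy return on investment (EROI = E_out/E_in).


EROI = E_out / E_in
= 232.24 / 21.9
= 10.6046

10.6046


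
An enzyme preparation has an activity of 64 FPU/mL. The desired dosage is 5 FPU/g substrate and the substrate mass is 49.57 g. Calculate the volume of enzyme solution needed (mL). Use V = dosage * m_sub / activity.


V = dosage * m_sub / activity
V = 5 * 49.57 / 64
V = 3.8727 mL

3.8727 mL


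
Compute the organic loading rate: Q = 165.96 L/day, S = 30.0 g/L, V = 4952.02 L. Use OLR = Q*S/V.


OLR = Q * S / V
= 165.96 * 30.0 / 4952.02
= 1.0054 g/L/day

1.0054 g/L/day


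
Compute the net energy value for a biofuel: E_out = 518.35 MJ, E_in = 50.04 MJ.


NEV = E_out - E_in
= 518.35 - 50.04
= 468.3100 MJ

468.3100 MJ


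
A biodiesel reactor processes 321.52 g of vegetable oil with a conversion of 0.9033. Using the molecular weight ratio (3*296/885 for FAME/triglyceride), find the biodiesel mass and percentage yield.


m_FAME = oil * conv * (3 * 296 / 885) = oil * conv * (888/885)
= 321.52 * 0.9033 * 888 / 885
= 291.4135 g
Y = m_FAME / oil * 100 = conv * (888/885) * 100
= 0.9033 * 888 / 885 * 100
= 90.64%

291.4135 g FAME; Y = 90.64%


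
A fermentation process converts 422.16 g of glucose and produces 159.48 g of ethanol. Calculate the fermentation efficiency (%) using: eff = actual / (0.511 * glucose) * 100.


Fermentation efficiency = (actual / (0.511 * glucose)) * 100
= (159.48 / (0.511 * 422.16)) * 100
= 73.9279%

73.9279%


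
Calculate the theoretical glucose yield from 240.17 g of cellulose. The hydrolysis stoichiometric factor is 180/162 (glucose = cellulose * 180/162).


glucose = cellulose * 180/162
= 240.17 * 180/162
= 266.8556 g

266.8556 g


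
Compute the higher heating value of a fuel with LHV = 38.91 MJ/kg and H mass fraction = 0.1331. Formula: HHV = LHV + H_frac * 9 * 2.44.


HHV = LHV + H_frac * 9 * 2.44
= 38.91 + 0.1331 * 9 * 2.44
= 41.8329 MJ/kg

41.8329 MJ/kg


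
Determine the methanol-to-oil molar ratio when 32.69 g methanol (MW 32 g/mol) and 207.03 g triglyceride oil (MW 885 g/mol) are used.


Molar ratio = n_MeOH / n_oil = (MeOH/32) / (oil/885) = (MeOH * 885) / (32 * oil)
= (32.69 * 885) / (32 * 207.03)
= 4.3669

4.3669


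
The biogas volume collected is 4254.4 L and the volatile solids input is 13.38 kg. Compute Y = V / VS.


Y = V / VS
= 4254.4 / 13.38
= 317.9671 L/kg VS

317.9671 L/kg VS


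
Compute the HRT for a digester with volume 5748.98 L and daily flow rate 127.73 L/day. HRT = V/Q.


HRT = V / Q
= 5748.98 / 127.73
= 45.0088 days

45.0088 days


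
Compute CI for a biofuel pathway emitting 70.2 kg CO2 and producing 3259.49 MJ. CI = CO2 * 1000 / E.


CI = CO2 * 1000 / E
= 70.2 * 1000 / 3259.49
= 21.5371 g CO2/MJ

21.5371 g CO2/MJ


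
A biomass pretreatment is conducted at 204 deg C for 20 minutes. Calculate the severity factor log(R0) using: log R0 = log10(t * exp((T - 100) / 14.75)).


logR0 = log10(t * exp((T - 100) / 14.75))
= log10(20 * exp((204 - 100) / 14.75))
= 4.3632

4.3632


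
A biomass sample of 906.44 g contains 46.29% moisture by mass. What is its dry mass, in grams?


Wd = Ww * (1 - MC/100)
= 906.44 * (1 - 46.29/100)
= 486.8489 g

486.8489 g


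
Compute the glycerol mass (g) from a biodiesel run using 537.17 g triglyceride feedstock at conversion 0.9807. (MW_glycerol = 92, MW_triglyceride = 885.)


glycerol = oil * conv * (92/885)
= 537.17 * 0.9807 * 92 / 885
= 54.7637 g

54.7637 g


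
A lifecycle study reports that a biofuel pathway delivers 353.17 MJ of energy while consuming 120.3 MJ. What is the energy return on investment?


EROI = E_out / E_in
= 353.17 / 120.3
= 2.9357

2.9357


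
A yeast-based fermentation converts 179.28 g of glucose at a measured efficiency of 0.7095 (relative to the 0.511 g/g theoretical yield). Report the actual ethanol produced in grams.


Actual ethanol: m = 0.511 * 179.28 * 0.7095
m = 64.9988 g

64.9988 g


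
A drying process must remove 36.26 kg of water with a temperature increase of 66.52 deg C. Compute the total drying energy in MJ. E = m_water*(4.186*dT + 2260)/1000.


E = m_water * (4.186 * dT + 2260) / 1000
= 36.26 * (4.186 * 66.52 + 2260) / 1000
= 92.0443 MJ

92.0443 MJ


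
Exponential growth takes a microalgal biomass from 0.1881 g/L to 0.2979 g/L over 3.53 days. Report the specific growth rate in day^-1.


mu = ln(X2/X1) / dt
= ln(0.2979/0.1881) / 3.53
= 0.1303 per day

0.1303 per day


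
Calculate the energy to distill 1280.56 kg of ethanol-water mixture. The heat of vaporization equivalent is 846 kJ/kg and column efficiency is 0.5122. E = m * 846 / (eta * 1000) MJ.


E = m * 846 / (eta * 1000)
= 1280.56 * 846 / (0.5122 * 1000)
= 2115.0991 MJ

2115.0991 MJ


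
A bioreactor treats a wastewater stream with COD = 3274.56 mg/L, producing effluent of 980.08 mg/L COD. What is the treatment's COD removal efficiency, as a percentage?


eta = (COD_in - COD_out) / COD_in * 100
= (3274.56 - 980.08) / 3274.56 * 100
= 70.0699%

70.0699%


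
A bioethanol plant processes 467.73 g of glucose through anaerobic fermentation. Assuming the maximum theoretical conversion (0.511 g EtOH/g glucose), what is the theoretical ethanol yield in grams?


Theoretical ethanol yield: m_EtOH = 0.511 * m_glucose
m_EtOH = 0.511 * 467.73 = 239.0100 g

239.0100 g


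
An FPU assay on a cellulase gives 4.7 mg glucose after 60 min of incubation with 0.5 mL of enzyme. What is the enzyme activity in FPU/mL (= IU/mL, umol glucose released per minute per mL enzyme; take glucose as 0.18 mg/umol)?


Activity = glucose_mg / (0.18 mg/umol * V_mL * t_min)
= 4.7 / (0.18 * 0.5 * 60)
= 0.8704 FPU/mL

0.8704 FPU/mL


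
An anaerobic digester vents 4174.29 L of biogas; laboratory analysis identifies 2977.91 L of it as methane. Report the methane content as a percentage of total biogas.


CH4% = V_CH4 / V_total * 100
= 2977.91 / 4174.29 * 100
= 71.3393%

71.3393%


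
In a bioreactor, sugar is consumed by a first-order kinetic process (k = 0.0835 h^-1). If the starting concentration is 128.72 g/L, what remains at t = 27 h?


S = S0 * exp(-k * t)
S = 128.72 * exp(-0.0835 * 27)
S = 13.5061 g/L

13.5061 g/L


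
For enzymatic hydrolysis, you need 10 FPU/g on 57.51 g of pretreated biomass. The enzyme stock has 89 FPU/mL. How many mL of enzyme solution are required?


V = dosage * m_sub / activity
V = 10 * 57.51 / 89
V = 6.4618 mL

6.4618 mL


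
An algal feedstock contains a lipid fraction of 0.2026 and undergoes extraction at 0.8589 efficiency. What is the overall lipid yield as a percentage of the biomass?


Y = lipid_content * extraction_eff * 100
= 0.2026 * 0.8589 * 100
= 17.4013%

17.4013%


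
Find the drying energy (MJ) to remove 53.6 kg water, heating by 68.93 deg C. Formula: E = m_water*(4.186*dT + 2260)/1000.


E = m_water * (4.186 * dT + 2260) / 1000
= 53.6 * (4.186 * 68.93 + 2260) / 1000
= 136.6018 MJ

136.6018 MJ


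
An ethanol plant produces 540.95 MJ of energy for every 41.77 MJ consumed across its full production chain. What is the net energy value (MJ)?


NEV = E_out - E_in
= 540.95 - 41.77
= 499.1800 MJ

499.1800 MJ


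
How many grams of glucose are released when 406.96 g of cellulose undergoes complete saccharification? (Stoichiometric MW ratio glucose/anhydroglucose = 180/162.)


glucose = cellulose * 180/162
= 406.96 * 180/162
= 452.1778 g

452.1778 g


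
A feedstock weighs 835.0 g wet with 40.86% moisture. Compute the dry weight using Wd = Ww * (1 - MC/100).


Wd = Ww * (1 - MC/100)
= 835.0 * (1 - 40.86/100)
= 493.8190 g

493.8190 g


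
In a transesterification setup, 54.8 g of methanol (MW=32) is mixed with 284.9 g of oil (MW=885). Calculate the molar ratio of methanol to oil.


Molar ratio = n_MeOH / n_oil = (MeOH/32) / (oil/885) = (MeOH * 885) / (32 * oil)
= (54.8 * 885) / (32 * 284.9)
= 5.3196

5.3196


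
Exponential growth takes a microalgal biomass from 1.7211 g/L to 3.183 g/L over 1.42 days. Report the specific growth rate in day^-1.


mu = ln(X2/X1) / dt
= ln(3.183/1.7211) / 1.42
= 0.4330 per day

0.4330 per day


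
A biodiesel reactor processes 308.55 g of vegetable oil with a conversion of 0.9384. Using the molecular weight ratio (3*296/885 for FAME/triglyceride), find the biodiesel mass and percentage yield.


m_FAME = oil * conv * (3 * 296 / 885) = oil * conv * (888/885)
= 308.55 * 0.9384 * 888 / 885
= 290.5248 g
Y = m_FAME / oil * 100 = conv * (888/885) * 100
= 0.9384 * 888 / 885 * 100
= 94.16%

290.5248 g FAME; Y = 94.16%


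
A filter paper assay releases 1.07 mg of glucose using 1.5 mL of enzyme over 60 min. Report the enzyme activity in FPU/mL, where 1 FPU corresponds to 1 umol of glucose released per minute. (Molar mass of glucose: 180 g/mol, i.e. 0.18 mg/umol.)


Activity = glucose_mg / (0.18 mg/umol * V_mL * t_min)
= 1.07 / (0.18 * 1.5 * 60)
= 0.0660 FPU/mL

0.0660 FPU/mL


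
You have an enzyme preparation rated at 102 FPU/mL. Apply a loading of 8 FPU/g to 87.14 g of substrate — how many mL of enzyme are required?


V = dosage * m_sub / activity
V = 8 * 87.14 / 102
V = 6.8345 mL

6.8345 mL


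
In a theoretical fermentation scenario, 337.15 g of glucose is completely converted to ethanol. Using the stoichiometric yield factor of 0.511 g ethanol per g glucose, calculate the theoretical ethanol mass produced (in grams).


Theoretical ethanol yield: m_EtOH = 0.511 * m_glucose
m_EtOH = 0.511 * 337.15 = 172.2836 g

172.2836 g


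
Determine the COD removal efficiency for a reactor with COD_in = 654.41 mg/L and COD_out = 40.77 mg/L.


eta = (COD_in - COD_out) / COD_in * 100
= (654.41 - 40.77) / 654.41 * 100
= 93.7700%

93.7700%


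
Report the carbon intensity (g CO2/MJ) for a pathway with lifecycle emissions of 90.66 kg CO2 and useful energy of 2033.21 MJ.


CI = CO2 * 1000 / E
= 90.66 * 1000 / 2033.21
= 44.5896 g CO2/MJ

44.5896 g CO2/MJ


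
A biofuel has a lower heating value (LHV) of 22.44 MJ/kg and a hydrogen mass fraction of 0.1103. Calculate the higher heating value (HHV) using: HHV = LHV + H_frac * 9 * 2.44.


HHV = LHV + H_frac * 9 * 2.44
= 22.44 + 0.1103 * 9 * 2.44
= 24.8622 MJ/kg

24.8622 MJ/kg


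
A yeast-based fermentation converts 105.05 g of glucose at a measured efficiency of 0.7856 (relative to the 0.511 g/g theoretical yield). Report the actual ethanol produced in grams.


Actual ethanol: m = 0.511 * 105.05 * 0.7856
m = 42.1714 g

42.1714 g


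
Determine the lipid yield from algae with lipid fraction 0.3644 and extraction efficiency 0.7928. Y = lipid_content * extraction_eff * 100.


Y = lipid_content * extraction_eff * 100
= 0.3644 * 0.7928 * 100
= 28.8896%

28.8896%


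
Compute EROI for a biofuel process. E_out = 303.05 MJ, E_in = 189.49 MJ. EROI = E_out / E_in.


EROI = E_out / E_in
= 303.05 / 189.49
= 1.5993

1.5993


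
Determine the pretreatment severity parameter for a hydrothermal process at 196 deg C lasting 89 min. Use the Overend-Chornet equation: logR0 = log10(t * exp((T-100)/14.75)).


logR0 = log10(t * exp((T - 100) / 14.75))
= log10(89 * exp((196 - 100) / 14.75))
= 4.7760

4.7760


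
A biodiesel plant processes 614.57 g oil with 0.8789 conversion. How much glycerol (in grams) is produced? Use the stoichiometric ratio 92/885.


glycerol = oil * conv * (92/885)
= 614.57 * 0.8789 * 92 / 885
= 56.1507 g

56.1507 g


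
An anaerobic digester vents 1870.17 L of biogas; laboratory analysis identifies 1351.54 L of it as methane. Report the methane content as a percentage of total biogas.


CH4% = V_CH4 / V_total * 100
= 1351.54 / 1870.17 * 100
= 72.2683%

72.2683%


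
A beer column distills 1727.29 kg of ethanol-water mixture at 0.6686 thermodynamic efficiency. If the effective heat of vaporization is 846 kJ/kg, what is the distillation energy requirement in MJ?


E = m * 846 / (eta * 1000)
= 1727.29 * 846 / (0.6686 * 1000)
= 2185.5928 MJ

2185.5928 MJ


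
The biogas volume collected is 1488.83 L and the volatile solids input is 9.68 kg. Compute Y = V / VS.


Y = V / VS
= 1488.83 / 9.68
= 153.8048 L/kg VS

153.8048 L/kg VS


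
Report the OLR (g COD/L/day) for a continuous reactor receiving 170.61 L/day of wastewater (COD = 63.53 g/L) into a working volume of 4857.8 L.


OLR = Q * S / V
= 170.61 * 63.53 / 4857.8
= 2.2312 g/L/day

2.2312 g/L/day


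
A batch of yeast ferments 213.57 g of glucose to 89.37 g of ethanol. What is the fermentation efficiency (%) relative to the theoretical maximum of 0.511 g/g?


Fermentation efficiency = (actual / (0.511 * glucose)) * 100
= (89.37 / (0.511 * 213.57)) * 100
= 81.8900%

81.8900%


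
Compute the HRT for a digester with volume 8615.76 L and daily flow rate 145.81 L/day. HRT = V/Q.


HRT = V / Q
= 8615.76 / 145.81
= 59.0890 days

59.0890 days


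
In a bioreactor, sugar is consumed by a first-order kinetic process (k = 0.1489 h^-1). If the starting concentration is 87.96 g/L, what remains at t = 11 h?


S = S0 * exp(-k * t)
S = 87.96 * exp(-0.1489 * 11)
S = 17.0984 g/L

17.0984 g/L


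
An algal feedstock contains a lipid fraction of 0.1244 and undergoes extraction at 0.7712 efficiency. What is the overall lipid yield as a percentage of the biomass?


Y = lipid_content * extraction_eff * 100
= 0.1244 * 0.7712 * 100
= 9.5937%

9.5937%


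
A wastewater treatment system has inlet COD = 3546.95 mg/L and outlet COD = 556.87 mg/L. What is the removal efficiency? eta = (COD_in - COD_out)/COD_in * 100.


eta = (COD_in - COD_out) / COD_in * 100
= (3546.95 - 556.87) / 3546.95 * 100
= 84.3000%

84.3000%


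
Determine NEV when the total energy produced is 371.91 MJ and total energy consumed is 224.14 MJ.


NEV = E_out - E_in
= 371.91 - 224.14
= 147.7700 MJ

147.7700 MJ


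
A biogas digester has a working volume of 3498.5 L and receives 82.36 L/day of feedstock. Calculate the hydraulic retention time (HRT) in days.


HRT = V / Q
= 3498.5 / 82.36
= 42.4781 days

42.4781 days


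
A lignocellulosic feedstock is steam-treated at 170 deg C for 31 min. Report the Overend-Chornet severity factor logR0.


logR0 = log10(t * exp((T - 100) / 14.75))
= log10(31 * exp((170 - 100) / 14.75))
= 3.5524

3.5524


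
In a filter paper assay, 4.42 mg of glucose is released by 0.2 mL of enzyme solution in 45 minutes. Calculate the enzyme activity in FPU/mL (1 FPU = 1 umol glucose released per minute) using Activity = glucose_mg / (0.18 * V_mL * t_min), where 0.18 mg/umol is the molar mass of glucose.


Activity = glucose_mg / (0.18 mg/umol * V_mL * t_min)
= 4.42 / (0.18 * 0.2 * 45)
= 2.7284 FPU/mL

2.7284 FPU/mL


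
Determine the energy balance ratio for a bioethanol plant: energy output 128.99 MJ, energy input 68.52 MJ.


EROI = E_out / E_in
= 128.99 / 68.52
= 1.8825

1.8825


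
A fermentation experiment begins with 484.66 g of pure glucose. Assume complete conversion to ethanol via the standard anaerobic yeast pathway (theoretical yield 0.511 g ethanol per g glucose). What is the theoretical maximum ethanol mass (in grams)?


Theoretical ethanol yield: m_EtOH = 0.511 * m_glucose
m_EtOH = 0.511 * 484.66 = 247.6613 g

247.6613 g


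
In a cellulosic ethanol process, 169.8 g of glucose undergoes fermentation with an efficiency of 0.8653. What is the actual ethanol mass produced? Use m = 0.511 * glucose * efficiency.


Actual ethanol: m = 0.511 * 169.8 * 0.8653
m = 75.0802 g

75.0802 g


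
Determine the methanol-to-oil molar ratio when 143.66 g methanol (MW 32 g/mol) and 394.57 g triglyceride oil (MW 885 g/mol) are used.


Molar ratio = n_MeOH / n_oil = (MeOH/32) / (oil/885) = (MeOH * 885) / (32 * oil)
= (143.66 * 885) / (32 * 394.57)
= 10.0694

10.0694


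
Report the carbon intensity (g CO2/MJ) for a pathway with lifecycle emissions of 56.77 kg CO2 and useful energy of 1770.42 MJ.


CI = CO2 * 1000 / E
= 56.77 * 1000 / 1770.42
= 32.0658 g CO2/MJ

32.0658 g CO2/MJ


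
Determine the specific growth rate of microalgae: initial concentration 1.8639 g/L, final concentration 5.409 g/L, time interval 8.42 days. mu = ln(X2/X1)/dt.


mu = ln(X2/X1) / dt
= ln(5.409/1.8639) / 8.42
= 0.1265 per day

0.1265 per day


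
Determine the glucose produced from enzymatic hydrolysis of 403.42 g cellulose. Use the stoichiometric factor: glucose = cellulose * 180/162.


glucose = cellulose * 180/162
= 403.42 * 180/162
= 448.2444 g

448.2444 g


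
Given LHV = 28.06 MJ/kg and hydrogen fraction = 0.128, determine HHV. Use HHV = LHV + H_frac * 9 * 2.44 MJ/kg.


HHV = LHV + H_frac * 9 * 2.44
= 28.06 + 0.128 * 9 * 2.44
= 30.8709 MJ/kg

30.8709 MJ/kg


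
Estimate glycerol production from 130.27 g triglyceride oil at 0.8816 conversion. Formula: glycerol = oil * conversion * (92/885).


glycerol = oil * conv * (92/885)
= 130.27 * 0.8816 * 92 / 885
= 11.9388 g

11.9388 g


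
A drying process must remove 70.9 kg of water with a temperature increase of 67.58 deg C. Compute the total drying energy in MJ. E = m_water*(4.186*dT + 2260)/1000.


E = m_water * (4.186 * dT + 2260) / 1000
= 70.9 * (4.186 * 67.58 + 2260) / 1000
= 180.2909 MJ

180.2909 MJ


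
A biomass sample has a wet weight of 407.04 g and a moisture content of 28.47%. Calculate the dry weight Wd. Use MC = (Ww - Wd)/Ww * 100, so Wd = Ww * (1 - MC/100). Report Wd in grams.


Wd = Ww * (1 - MC/100)
= 407.04 * (1 - 28.47/100)
= 291.1557 g

291.1557 g


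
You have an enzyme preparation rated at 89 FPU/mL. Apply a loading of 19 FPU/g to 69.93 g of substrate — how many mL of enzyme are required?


V = dosage * m_sub / activity
V = 19 * 69.93 / 89
V = 14.9289 mL

14.9289 mL


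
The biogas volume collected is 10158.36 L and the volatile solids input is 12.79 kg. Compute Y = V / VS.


Y = V / VS
= 10158.36 / 12.79
= 794.2424 L/kg VS

794.2424 L/kg VS


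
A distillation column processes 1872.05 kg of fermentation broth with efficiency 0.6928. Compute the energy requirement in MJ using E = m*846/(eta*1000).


E = m * 846 / (eta * 1000)
= 1872.05 * 846 / (0.6928 * 1000)
= 2286.0195 MJ

2286.0195 MJ


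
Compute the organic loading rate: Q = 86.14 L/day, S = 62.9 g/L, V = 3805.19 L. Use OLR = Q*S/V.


OLR = Q * S / V
= 86.14 * 62.9 / 3805.19
= 1.4239 g/L/day

1.4239 g/L/day


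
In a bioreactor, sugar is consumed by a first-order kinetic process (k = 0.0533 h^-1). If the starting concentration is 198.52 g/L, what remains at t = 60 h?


S = S0 * exp(-k * t)
S = 198.52 * exp(-0.0533 * 60)
S = 8.1083 g/L

8.1083 g/L


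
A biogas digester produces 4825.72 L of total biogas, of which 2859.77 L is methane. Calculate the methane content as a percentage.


CH4% = V_CH4 / V_total * 100
= 2859.77 / 4825.72 * 100
= 59.2610%

59.2610%


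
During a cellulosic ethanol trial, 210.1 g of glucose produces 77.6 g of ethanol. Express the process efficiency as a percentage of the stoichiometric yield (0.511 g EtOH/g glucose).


Fermentation efficiency = (actual / (0.511 * glucose)) * 100
= (77.6 / (0.511 * 210.1)) * 100
= 72.2794%

72.2794%


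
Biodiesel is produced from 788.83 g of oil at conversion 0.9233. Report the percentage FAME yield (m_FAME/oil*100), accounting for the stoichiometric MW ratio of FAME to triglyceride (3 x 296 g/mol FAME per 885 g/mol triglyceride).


m_FAME = oil * conv * (3 * 296 / 885) = oil * conv * (888/885)
= 788.83 * 0.9233 * 888 / 885
= 730.7956 g
Y = m_FAME / oil * 100 = conv * (888/885) * 100
= 0.9233 * 888 / 885 * 100
= 92.64%

92.64%


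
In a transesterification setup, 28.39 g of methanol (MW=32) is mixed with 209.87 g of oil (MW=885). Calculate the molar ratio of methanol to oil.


Molar ratio = n_MeOH / n_oil = (MeOH/32) / (oil/885) = (MeOH * 885) / (32 * oil)
= (28.39 * 885) / (32 * 209.87)
= 3.7412

3.7412


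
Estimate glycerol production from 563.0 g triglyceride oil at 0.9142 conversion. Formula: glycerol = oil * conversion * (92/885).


glycerol = oil * conv * (92/885)
= 563.0 * 0.9142 * 92 / 885
= 53.5050 g

53.5050 g


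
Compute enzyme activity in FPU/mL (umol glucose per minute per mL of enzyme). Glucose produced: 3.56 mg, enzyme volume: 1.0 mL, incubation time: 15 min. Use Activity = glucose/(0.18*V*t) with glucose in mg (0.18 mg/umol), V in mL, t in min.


Activity = glucose_mg / (0.18 mg/umol * V_mL * t_min)
= 3.56 / (0.18 * 1.0 * 15)
= 1.3185 FPU/mL

1.3185 FPU/mL


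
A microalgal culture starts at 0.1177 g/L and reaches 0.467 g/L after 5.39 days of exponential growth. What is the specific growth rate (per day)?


mu = ln(X2/X1) / dt
= ln(0.467/0.1177) / 5.39
= 0.2557 per day

0.2557 per day


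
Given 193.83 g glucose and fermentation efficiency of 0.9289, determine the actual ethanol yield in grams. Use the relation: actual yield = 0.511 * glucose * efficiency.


Actual ethanol: m = 0.511 * 193.83 * 0.9289
m = 92.0049 g

92.0049 g


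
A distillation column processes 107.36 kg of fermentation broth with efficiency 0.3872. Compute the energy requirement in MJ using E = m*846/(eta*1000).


E = m * 846 / (eta * 1000)
= 107.36 * 846 / (0.3872 * 1000)
= 234.5727 MJ

234.5727 MJ


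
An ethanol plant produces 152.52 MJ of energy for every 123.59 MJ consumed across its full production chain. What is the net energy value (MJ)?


NEV = E_out - E_in
= 152.52 - 123.59
= 28.9300 MJ

28.9300 MJ


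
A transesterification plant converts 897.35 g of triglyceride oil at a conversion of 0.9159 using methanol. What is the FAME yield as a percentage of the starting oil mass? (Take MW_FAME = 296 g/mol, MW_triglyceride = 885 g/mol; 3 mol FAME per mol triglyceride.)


m_FAME = oil * conv * (3 * 296 / 885) = oil * conv * (888/885)
= 897.35 * 0.9159 * 888 / 885
= 824.6689 g
Y = m_FAME / oil * 100 = conv * (888/885) * 100
= 0.9159 * 888 / 885 * 100
= 91.90%

91.90%


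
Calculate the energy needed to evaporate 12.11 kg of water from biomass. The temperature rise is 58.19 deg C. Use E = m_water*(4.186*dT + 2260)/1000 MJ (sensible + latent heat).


E = m_water * (4.186 * dT + 2260) / 1000
= 12.11 * (4.186 * 58.19 + 2260) / 1000
= 30.3184 MJ

30.3184 MJ


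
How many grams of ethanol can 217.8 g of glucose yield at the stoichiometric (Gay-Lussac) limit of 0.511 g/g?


Theoretical ethanol yield: m_EtOH = 0.511 * m_glucose
m_EtOH = 0.511 * 217.8 = 111.2958 g

111.2958 g


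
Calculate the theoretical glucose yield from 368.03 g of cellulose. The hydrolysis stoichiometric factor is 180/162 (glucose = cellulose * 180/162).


glucose = cellulose * 180/162
= 368.03 * 180/162
= 408.9222 g

408.9222 g


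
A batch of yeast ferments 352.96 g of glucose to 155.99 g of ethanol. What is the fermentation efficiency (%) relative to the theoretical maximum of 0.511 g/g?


Fermentation efficiency = (actual / (0.511 * glucose)) * 100
= (155.99 / (0.511 * 352.96)) * 100
= 86.4869%

86.4869%


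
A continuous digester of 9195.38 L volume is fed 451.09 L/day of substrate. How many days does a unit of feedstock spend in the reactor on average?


HRT = V / Q
= 9195.38 / 451.09
= 20.3848 days

20.3848 days


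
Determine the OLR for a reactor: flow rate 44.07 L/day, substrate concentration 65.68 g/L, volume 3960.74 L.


OLR = Q * S / V
= 44.07 * 65.68 / 3960.74
= 0.7308 g/L/day

0.7308 g/L/day


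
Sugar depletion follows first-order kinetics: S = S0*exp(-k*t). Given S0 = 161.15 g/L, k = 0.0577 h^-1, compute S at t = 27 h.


S = S0 * exp(-k * t)
S = 161.15 * exp(-0.0577 * 27)
S = 33.9346 g/L

33.9346 g/L


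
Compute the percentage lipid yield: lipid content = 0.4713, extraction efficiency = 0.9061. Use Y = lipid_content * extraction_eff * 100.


Y = lipid_content * extraction_eff * 100
= 0.4713 * 0.9061 * 100
= 42.7045%

42.7045%


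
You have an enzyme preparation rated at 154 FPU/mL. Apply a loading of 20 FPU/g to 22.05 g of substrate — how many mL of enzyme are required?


V = dosage * m_sub / activity
V = 20 * 22.05 / 154
V = 2.8636 mL

2.8636 mL


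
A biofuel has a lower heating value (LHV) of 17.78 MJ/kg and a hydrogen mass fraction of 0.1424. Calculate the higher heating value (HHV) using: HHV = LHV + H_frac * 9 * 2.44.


HHV = LHV + H_frac * 9 * 2.44
= 17.78 + 0.1424 * 9 * 2.44
= 20.9071 MJ/kg

20.9071 MJ/kg


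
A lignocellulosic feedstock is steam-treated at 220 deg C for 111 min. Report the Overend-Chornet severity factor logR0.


logR0 = log10(t * exp((T - 100) / 14.75))
= log10(111 * exp((220 - 100) / 14.75))
= 5.5786

5.5786


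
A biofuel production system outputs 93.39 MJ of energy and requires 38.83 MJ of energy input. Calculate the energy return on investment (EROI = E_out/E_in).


EROI = E_out / E_in
= 93.39 / 38.83
= 2.4051

2.4051


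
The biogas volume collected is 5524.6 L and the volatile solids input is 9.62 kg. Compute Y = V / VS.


Y = V / VS
= 5524.6 / 9.62
= 574.2827 L/kg VS

574.2827 L/kg VS


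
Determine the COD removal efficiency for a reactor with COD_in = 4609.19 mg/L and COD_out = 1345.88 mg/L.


eta = (COD_in - COD_out) / COD_in * 100
= (4609.19 - 1345.88) / 4609.19 * 100
= 70.8001%

70.8001%


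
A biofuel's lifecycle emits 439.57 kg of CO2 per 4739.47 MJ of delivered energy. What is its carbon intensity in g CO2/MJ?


CI = CO2 * 1000 / E
= 439.57 * 1000 / 4739.47
= 92.7467 g CO2/MJ

92.7467 g CO2/MJ


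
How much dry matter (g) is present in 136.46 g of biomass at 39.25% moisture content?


Wd = Ww * (1 - MC/100)
= 136.46 * (1 - 39.25/100)
= 82.8995 g

82.8995 g


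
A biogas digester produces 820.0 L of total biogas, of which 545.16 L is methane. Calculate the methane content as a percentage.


CH4% = V_CH4 / V_total * 100
= 545.16 / 820.0 * 100
= 66.4829%

66.4829%


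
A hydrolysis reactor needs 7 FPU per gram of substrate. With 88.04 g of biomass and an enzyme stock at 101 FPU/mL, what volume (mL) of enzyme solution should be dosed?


V = dosage * m_sub / activity
V = 7 * 88.04 / 101
V = 6.1018 mL

6.1018 mL


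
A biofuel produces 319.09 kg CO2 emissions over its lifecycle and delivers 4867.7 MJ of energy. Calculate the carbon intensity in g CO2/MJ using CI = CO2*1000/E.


CI = CO2 * 1000 / E
= 319.09 * 1000 / 4867.7
= 65.5525 g CO2/MJ

65.5525 g CO2/MJ


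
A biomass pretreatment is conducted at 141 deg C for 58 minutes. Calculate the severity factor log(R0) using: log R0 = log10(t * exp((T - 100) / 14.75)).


logR0 = log10(t * exp((T - 100) / 14.75))
= log10(58 * exp((141 - 100) / 14.75))
= 2.9706

2.9706


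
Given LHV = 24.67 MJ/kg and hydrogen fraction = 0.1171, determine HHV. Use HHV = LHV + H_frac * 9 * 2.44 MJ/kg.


HHV = LHV + H_frac * 9 * 2.44
= 24.67 + 0.1171 * 9 * 2.44
= 27.2415 MJ/kg

27.2415 MJ/kg


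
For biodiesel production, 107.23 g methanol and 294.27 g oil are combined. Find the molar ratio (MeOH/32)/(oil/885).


Molar ratio = n_MeOH / n_oil = (MeOH/32) / (oil/885) = (MeOH * 885) / (32 * oil)
= (107.23 * 885) / (32 * 294.27)
= 10.0778

10.0778


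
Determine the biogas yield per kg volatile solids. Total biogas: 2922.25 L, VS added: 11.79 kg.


Y = V / VS
= 2922.25 / 11.79
= 247.8584 L/kg VS

247.8584 L/kg VS


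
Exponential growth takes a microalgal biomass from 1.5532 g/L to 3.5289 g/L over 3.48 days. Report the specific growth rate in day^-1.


mu = ln(X2/X1) / dt
= ln(3.5289/1.5532) / 3.48
= 0.2358 per day

0.2358 per day


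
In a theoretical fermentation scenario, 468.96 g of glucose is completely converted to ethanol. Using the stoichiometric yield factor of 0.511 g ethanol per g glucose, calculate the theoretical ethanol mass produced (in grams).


Theoretical ethanol yield: m_EtOH = 0.511 * m_glucose
m_EtOH = 0.511 * 468.96 = 239.6386 g

239.6386 g


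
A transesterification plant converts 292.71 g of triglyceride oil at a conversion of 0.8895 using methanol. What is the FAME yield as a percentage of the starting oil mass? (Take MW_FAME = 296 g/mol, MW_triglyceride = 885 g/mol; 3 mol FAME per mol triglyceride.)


m_FAME = oil * conv * (3 * 296 / 885) = oil * conv * (888/885)
= 292.71 * 0.8895 * 888 / 885
= 261.2481 g
Y = m_FAME / oil * 100 = conv * (888/885) * 100
= 0.8895 * 888 / 885 * 100
= 89.25%

89.25%


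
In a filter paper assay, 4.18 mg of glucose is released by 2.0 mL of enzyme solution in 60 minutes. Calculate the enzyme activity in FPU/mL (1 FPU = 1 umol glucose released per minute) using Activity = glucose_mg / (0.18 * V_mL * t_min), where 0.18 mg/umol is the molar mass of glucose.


Activity = glucose_mg / (0.18 mg/umol * V_mL * t_min)
= 4.18 / (0.18 * 2.0 * 60)
= 0.1935 FPU/mL

0.1935 FPU/mL


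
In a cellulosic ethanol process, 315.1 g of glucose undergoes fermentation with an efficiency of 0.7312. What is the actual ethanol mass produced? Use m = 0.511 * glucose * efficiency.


Actual ethanol: m = 0.511 * 315.1 * 0.7312
m = 117.7350 g

117.7350 g


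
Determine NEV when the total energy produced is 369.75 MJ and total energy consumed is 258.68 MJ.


NEV = E_out - E_in
= 369.75 - 258.68
= 111.0700 MJ

111.0700 MJ


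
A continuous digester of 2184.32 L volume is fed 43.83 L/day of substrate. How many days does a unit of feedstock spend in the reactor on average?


HRT = V / Q
= 2184.32 / 43.83
= 49.8362 days

49.8362 days


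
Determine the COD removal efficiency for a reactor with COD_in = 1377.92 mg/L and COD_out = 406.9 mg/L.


eta = (COD_in - COD_out) / COD_in * 100
= (1377.92 - 406.9) / 1377.92 * 100
= 70.4700%

70.4700%


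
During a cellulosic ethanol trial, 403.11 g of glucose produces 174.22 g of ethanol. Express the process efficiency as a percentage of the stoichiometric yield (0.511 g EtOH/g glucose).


Fermentation efficiency = (actual / (0.511 * glucose)) * 100
= (174.22 / (0.511 * 403.11)) * 100
= 84.5772%

84.5772%


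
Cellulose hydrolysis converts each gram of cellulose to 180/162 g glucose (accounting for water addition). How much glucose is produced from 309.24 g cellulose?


glucose = cellulose * 180/162
= 309.24 * 180/162
= 343.6000 g

343.6000 g


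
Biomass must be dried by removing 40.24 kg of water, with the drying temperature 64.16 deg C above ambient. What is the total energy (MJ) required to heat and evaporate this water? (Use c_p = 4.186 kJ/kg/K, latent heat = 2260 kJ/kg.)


E = m_water * (4.186 * dT + 2260) / 1000
= 40.24 * (4.186 * 64.16 + 2260) / 1000
= 101.7498 MJ

101.7498 MJ


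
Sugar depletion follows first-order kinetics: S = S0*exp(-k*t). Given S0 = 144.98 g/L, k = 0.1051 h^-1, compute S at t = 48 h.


S = S0 * exp(-k * t)
S = 144.98 * exp(-0.1051 * 48)
S = 0.9341 g/L

0.9341 g/L


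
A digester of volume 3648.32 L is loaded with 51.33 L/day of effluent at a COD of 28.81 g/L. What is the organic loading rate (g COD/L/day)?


OLR = Q * S / V
= 51.33 * 28.81 / 3648.32
= 0.4053 g/L/day

0.4053 g/L/day


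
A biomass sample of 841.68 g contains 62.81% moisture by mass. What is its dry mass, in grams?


Wd = Ww * (1 - MC/100)
= 841.68 * (1 - 62.81/100)
= 313.0208 g

313.0208 g


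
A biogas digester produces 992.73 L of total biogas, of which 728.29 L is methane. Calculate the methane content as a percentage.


CH4% = V_CH4 / V_total * 100
= 728.29 / 992.73 * 100
= 73.3623%

73.3623%


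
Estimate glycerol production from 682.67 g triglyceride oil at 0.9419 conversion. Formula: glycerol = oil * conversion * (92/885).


glycerol = oil * conv * (92/885)
= 682.67 * 0.9419 * 92 / 885
= 66.8437 g

66.8437 g


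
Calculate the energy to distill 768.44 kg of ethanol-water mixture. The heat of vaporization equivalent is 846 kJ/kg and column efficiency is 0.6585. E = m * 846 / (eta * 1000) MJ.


E = m * 846 / (eta * 1000)
= 768.44 * 846 / (0.6585 * 1000)
= 987.2441 MJ

987.2441 MJ


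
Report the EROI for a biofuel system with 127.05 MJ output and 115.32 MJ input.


EROI = E_out / E_in
= 127.05 / 115.32
= 1.1017

1.1017


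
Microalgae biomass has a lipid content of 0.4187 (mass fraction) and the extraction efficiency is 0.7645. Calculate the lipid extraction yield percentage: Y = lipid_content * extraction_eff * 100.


Y = lipid_content * extraction_eff * 100
= 0.4187 * 0.7645 * 100
= 32.0096%

32.0096%


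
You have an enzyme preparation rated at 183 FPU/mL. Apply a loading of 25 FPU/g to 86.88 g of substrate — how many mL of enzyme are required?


V = dosage * m_sub / activity
V = 25 * 86.88 / 183
V = 11.8689 mL

11.8689 mL


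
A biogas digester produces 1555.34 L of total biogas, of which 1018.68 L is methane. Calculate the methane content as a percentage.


CH4% = V_CH4 / V_total * 100
= 1018.68 / 1555.34 * 100
= 65.4956%

65.4956%


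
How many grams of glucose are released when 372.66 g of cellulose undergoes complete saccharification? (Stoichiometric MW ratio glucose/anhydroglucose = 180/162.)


glucose = cellulose * 180/162
= 372.66 * 180/162
= 414.0667 g

414.0667 g


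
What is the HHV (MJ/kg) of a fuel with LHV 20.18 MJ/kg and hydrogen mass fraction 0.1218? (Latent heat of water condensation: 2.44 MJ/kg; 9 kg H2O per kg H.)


HHV = LHV + H_frac * 9 * 2.44
= 20.18 + 0.1218 * 9 * 2.44
= 22.8547 MJ/kg

22.8547 MJ/kg


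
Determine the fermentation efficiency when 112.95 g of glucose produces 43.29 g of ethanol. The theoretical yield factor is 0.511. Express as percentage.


Fermentation efficiency = (actual / (0.511 * glucose)) * 100
= (43.29 / (0.511 * 112.95)) * 100
= 75.0033%

75.0033%


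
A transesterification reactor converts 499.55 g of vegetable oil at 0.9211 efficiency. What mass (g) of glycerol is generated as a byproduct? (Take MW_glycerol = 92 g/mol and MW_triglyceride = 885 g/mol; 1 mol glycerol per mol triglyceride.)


glycerol = oil * conv * (92/885)
= 499.55 * 0.9211 * 92 / 885
= 47.8333 g

47.8333 g


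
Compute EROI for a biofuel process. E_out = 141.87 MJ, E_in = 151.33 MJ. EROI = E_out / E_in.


EROI = E_out / E_in
= 141.87 / 151.33
= 0.9375

0.9375


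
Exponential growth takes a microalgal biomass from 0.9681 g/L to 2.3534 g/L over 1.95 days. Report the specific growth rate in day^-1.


mu = ln(X2/X1) / dt
= ln(2.3534/0.9681) / 1.95
= 0.4555 per day

0.4555 per day


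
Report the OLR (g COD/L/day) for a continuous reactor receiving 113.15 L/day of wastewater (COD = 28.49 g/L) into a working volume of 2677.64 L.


OLR = Q * S / V
= 113.15 * 28.49 / 2677.64
= 1.2039 g/L/day

1.2039 g/L/day


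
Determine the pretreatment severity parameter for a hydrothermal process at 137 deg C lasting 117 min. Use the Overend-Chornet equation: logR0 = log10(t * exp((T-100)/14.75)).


logR0 = log10(t * exp((T - 100) / 14.75))
= log10(117 * exp((137 - 100) / 14.75))
= 3.1576

3.1576


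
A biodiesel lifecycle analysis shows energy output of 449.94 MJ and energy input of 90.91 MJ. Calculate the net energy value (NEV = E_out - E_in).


NEV = E_out - E_in
= 449.94 - 90.91
= 359.0300 MJ

359.0300 MJ


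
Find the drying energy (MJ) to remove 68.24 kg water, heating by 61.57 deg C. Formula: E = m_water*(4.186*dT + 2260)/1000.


E = m_water * (4.186 * dT + 2260) / 1000
= 68.24 * (4.186 * 61.57 + 2260) / 1000
= 171.8100 MJ

171.8100 MJ


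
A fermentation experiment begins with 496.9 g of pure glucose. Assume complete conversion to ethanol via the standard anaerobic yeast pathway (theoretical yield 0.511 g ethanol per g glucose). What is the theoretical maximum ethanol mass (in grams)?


Theoretical ethanol yield: m_EtOH = 0.511 * m_glucose
m_EtOH = 0.511 * 496.9 = 253.9159 g

253.9159 g


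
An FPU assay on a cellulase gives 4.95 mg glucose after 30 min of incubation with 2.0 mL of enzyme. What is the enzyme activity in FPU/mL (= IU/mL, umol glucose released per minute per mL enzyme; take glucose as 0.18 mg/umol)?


Activity = glucose_mg / (0.18 mg/umol * V_mL * t_min)
= 4.95 / (0.18 * 2.0 * 30)
= 0.4583 FPU/mL

0.4583 FPU/mL


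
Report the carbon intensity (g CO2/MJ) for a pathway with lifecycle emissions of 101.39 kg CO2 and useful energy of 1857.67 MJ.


CI = CO2 * 1000 / E
= 101.39 * 1000 / 1857.67
= 54.5791 g CO2/MJ

54.5791 g CO2/MJ


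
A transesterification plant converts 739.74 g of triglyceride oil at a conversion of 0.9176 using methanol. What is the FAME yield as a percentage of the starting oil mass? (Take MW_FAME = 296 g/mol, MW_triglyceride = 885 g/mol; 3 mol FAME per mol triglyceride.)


m_FAME = oil * conv * (3 * 296 / 885) = oil * conv * (888/885)
= 739.74 * 0.9176 * 888 / 885
= 681.0864 g
Y = m_FAME / oil * 100 = conv * (888/885) * 100
= 0.9176 * 888 / 885 * 100
= 92.07%

92.07%


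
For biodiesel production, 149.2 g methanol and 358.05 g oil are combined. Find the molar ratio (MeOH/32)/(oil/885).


Molar ratio = n_MeOH / n_oil = (MeOH/32) / (oil/885) = (MeOH * 885) / (32 * oil)
= (149.2 * 885) / (32 * 358.05)
= 11.5244

11.5244


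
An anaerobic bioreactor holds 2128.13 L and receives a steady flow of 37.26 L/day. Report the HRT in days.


HRT = V / Q
= 2128.13 / 37.26
= 57.1157 days

57.1157 days


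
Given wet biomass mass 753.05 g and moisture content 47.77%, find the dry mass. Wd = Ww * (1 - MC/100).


Wd = Ww * (1 - MC/100)
= 753.05 * (1 - 47.77/100)
= 393.3180 g

393.3180 g


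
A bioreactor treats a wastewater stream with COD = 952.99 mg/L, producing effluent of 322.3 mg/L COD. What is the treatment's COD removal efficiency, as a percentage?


eta = (COD_in - COD_out) / COD_in * 100
= (952.99 - 322.3) / 952.99 * 100
= 66.1801%

66.1801%


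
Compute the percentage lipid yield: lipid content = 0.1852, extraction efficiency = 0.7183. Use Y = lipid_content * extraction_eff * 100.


Y = lipid_content * extraction_eff * 100
= 0.1852 * 0.7183 * 100
= 13.3029%

13.3029%


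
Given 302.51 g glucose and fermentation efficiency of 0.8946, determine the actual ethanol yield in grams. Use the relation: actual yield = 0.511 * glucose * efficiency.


Actual ethanol: m = 0.511 * 302.51 * 0.8946
m = 138.2896 g

138.2896 g


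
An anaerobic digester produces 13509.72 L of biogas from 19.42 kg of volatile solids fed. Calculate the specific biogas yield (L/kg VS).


Y = V / VS
= 13509.72 / 19.42
= 695.6601 L/kg VS

695.6601 L/kg VS


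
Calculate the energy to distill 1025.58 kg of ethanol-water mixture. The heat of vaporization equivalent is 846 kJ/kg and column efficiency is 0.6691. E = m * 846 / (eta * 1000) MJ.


E = m * 846 / (eta * 1000)
= 1025.58 * 846 / (0.6691 * 1000)
= 1296.7280 MJ

1296.7280 MJ


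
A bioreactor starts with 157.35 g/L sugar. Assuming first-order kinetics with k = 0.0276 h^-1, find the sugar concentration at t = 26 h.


S = S0 * exp(-k * t)
S = 157.35 * exp(-0.0276 * 26)
S = 76.7745 g/L

76.7745 g/L


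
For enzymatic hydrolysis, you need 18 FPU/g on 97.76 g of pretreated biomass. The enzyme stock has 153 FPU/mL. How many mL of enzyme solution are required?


V = dosage * m_sub / activity
V = 18 * 97.76 / 153
V = 11.5012 mL

11.5012 mL


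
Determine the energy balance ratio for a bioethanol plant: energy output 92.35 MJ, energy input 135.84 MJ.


EROI = E_out / E_in
= 92.35 / 135.84
= 0.6798

0.6798


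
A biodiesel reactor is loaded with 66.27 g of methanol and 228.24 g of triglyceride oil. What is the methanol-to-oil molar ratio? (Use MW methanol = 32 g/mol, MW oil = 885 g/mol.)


Molar ratio = n_MeOH / n_oil = (MeOH/32) / (oil/885) = (MeOH * 885) / (32 * oil)
= (66.27 * 885) / (32 * 228.24)
= 8.0301

8.0301
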